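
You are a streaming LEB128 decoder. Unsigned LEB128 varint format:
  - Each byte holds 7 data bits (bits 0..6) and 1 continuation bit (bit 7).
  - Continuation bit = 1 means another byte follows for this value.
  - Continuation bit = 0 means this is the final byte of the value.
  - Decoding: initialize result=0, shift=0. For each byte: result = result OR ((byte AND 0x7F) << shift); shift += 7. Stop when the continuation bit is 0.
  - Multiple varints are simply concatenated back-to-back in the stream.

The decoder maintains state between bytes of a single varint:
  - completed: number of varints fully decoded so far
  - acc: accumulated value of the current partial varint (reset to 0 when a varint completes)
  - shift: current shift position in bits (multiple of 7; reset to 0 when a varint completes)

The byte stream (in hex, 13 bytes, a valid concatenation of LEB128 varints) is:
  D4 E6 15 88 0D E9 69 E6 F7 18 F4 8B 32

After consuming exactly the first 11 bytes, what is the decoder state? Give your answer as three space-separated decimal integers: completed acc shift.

Answer: 4 116 7

Derivation:
byte[0]=0xD4 cont=1 payload=0x54: acc |= 84<<0 -> completed=0 acc=84 shift=7
byte[1]=0xE6 cont=1 payload=0x66: acc |= 102<<7 -> completed=0 acc=13140 shift=14
byte[2]=0x15 cont=0 payload=0x15: varint #1 complete (value=357204); reset -> completed=1 acc=0 shift=0
byte[3]=0x88 cont=1 payload=0x08: acc |= 8<<0 -> completed=1 acc=8 shift=7
byte[4]=0x0D cont=0 payload=0x0D: varint #2 complete (value=1672); reset -> completed=2 acc=0 shift=0
byte[5]=0xE9 cont=1 payload=0x69: acc |= 105<<0 -> completed=2 acc=105 shift=7
byte[6]=0x69 cont=0 payload=0x69: varint #3 complete (value=13545); reset -> completed=3 acc=0 shift=0
byte[7]=0xE6 cont=1 payload=0x66: acc |= 102<<0 -> completed=3 acc=102 shift=7
byte[8]=0xF7 cont=1 payload=0x77: acc |= 119<<7 -> completed=3 acc=15334 shift=14
byte[9]=0x18 cont=0 payload=0x18: varint #4 complete (value=408550); reset -> completed=4 acc=0 shift=0
byte[10]=0xF4 cont=1 payload=0x74: acc |= 116<<0 -> completed=4 acc=116 shift=7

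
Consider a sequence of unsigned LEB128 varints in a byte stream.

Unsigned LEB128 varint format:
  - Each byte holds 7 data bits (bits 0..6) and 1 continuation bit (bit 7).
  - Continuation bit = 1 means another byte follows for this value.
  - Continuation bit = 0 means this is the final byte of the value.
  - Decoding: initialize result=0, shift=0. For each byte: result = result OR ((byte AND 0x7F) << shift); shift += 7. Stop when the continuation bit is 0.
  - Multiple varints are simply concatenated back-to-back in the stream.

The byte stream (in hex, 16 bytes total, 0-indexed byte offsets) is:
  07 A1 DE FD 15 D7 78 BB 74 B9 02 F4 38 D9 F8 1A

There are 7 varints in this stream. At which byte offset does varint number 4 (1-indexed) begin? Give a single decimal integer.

  byte[0]=0x07 cont=0 payload=0x07=7: acc |= 7<<0 -> acc=7 shift=7 [end]
Varint 1: bytes[0:1] = 07 -> value 7 (1 byte(s))
  byte[1]=0xA1 cont=1 payload=0x21=33: acc |= 33<<0 -> acc=33 shift=7
  byte[2]=0xDE cont=1 payload=0x5E=94: acc |= 94<<7 -> acc=12065 shift=14
  byte[3]=0xFD cont=1 payload=0x7D=125: acc |= 125<<14 -> acc=2060065 shift=21
  byte[4]=0x15 cont=0 payload=0x15=21: acc |= 21<<21 -> acc=46100257 shift=28 [end]
Varint 2: bytes[1:5] = A1 DE FD 15 -> value 46100257 (4 byte(s))
  byte[5]=0xD7 cont=1 payload=0x57=87: acc |= 87<<0 -> acc=87 shift=7
  byte[6]=0x78 cont=0 payload=0x78=120: acc |= 120<<7 -> acc=15447 shift=14 [end]
Varint 3: bytes[5:7] = D7 78 -> value 15447 (2 byte(s))
  byte[7]=0xBB cont=1 payload=0x3B=59: acc |= 59<<0 -> acc=59 shift=7
  byte[8]=0x74 cont=0 payload=0x74=116: acc |= 116<<7 -> acc=14907 shift=14 [end]
Varint 4: bytes[7:9] = BB 74 -> value 14907 (2 byte(s))
  byte[9]=0xB9 cont=1 payload=0x39=57: acc |= 57<<0 -> acc=57 shift=7
  byte[10]=0x02 cont=0 payload=0x02=2: acc |= 2<<7 -> acc=313 shift=14 [end]
Varint 5: bytes[9:11] = B9 02 -> value 313 (2 byte(s))
  byte[11]=0xF4 cont=1 payload=0x74=116: acc |= 116<<0 -> acc=116 shift=7
  byte[12]=0x38 cont=0 payload=0x38=56: acc |= 56<<7 -> acc=7284 shift=14 [end]
Varint 6: bytes[11:13] = F4 38 -> value 7284 (2 byte(s))
  byte[13]=0xD9 cont=1 payload=0x59=89: acc |= 89<<0 -> acc=89 shift=7
  byte[14]=0xF8 cont=1 payload=0x78=120: acc |= 120<<7 -> acc=15449 shift=14
  byte[15]=0x1A cont=0 payload=0x1A=26: acc |= 26<<14 -> acc=441433 shift=21 [end]
Varint 7: bytes[13:16] = D9 F8 1A -> value 441433 (3 byte(s))

Answer: 7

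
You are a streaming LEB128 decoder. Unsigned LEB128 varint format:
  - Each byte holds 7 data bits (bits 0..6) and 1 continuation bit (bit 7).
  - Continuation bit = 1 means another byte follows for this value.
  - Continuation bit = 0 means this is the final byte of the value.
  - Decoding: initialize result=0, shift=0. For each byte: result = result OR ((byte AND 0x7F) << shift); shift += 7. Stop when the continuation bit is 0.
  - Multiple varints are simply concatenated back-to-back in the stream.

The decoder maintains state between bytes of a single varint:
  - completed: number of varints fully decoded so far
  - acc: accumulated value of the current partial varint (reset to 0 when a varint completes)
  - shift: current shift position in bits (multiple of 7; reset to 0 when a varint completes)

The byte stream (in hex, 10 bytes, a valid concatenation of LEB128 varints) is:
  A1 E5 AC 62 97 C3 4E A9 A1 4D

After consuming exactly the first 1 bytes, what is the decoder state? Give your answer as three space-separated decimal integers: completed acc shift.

byte[0]=0xA1 cont=1 payload=0x21: acc |= 33<<0 -> completed=0 acc=33 shift=7

Answer: 0 33 7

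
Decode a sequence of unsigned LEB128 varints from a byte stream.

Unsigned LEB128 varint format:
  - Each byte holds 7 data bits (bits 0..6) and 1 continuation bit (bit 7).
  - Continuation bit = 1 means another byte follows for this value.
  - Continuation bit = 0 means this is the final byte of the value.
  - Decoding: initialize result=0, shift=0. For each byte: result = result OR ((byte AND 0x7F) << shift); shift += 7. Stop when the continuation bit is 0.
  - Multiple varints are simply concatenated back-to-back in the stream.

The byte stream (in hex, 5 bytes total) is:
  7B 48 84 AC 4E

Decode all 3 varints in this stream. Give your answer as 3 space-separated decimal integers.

Answer: 123 72 1283588

Derivation:
  byte[0]=0x7B cont=0 payload=0x7B=123: acc |= 123<<0 -> acc=123 shift=7 [end]
Varint 1: bytes[0:1] = 7B -> value 123 (1 byte(s))
  byte[1]=0x48 cont=0 payload=0x48=72: acc |= 72<<0 -> acc=72 shift=7 [end]
Varint 2: bytes[1:2] = 48 -> value 72 (1 byte(s))
  byte[2]=0x84 cont=1 payload=0x04=4: acc |= 4<<0 -> acc=4 shift=7
  byte[3]=0xAC cont=1 payload=0x2C=44: acc |= 44<<7 -> acc=5636 shift=14
  byte[4]=0x4E cont=0 payload=0x4E=78: acc |= 78<<14 -> acc=1283588 shift=21 [end]
Varint 3: bytes[2:5] = 84 AC 4E -> value 1283588 (3 byte(s))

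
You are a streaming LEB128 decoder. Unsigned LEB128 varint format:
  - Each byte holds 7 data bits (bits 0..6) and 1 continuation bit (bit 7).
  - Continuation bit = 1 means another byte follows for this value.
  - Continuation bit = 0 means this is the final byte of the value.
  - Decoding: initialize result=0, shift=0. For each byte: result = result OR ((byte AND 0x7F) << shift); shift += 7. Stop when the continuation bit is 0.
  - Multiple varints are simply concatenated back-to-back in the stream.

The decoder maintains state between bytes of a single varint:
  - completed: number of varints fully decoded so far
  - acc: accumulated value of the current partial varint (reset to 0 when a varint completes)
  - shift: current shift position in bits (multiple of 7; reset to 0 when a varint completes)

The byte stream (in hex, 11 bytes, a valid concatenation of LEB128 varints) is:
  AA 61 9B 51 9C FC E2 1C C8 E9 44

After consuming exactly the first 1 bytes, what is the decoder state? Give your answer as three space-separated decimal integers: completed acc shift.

Answer: 0 42 7

Derivation:
byte[0]=0xAA cont=1 payload=0x2A: acc |= 42<<0 -> completed=0 acc=42 shift=7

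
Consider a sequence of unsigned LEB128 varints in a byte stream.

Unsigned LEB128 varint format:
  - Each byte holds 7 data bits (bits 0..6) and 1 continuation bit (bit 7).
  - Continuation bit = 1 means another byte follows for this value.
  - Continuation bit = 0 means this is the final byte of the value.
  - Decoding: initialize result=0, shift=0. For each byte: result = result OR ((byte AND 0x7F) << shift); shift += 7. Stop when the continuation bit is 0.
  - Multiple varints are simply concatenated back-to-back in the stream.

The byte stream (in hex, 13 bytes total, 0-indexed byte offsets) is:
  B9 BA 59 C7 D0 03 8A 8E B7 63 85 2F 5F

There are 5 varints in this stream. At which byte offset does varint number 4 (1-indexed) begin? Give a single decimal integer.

  byte[0]=0xB9 cont=1 payload=0x39=57: acc |= 57<<0 -> acc=57 shift=7
  byte[1]=0xBA cont=1 payload=0x3A=58: acc |= 58<<7 -> acc=7481 shift=14
  byte[2]=0x59 cont=0 payload=0x59=89: acc |= 89<<14 -> acc=1465657 shift=21 [end]
Varint 1: bytes[0:3] = B9 BA 59 -> value 1465657 (3 byte(s))
  byte[3]=0xC7 cont=1 payload=0x47=71: acc |= 71<<0 -> acc=71 shift=7
  byte[4]=0xD0 cont=1 payload=0x50=80: acc |= 80<<7 -> acc=10311 shift=14
  byte[5]=0x03 cont=0 payload=0x03=3: acc |= 3<<14 -> acc=59463 shift=21 [end]
Varint 2: bytes[3:6] = C7 D0 03 -> value 59463 (3 byte(s))
  byte[6]=0x8A cont=1 payload=0x0A=10: acc |= 10<<0 -> acc=10 shift=7
  byte[7]=0x8E cont=1 payload=0x0E=14: acc |= 14<<7 -> acc=1802 shift=14
  byte[8]=0xB7 cont=1 payload=0x37=55: acc |= 55<<14 -> acc=902922 shift=21
  byte[9]=0x63 cont=0 payload=0x63=99: acc |= 99<<21 -> acc=208520970 shift=28 [end]
Varint 3: bytes[6:10] = 8A 8E B7 63 -> value 208520970 (4 byte(s))
  byte[10]=0x85 cont=1 payload=0x05=5: acc |= 5<<0 -> acc=5 shift=7
  byte[11]=0x2F cont=0 payload=0x2F=47: acc |= 47<<7 -> acc=6021 shift=14 [end]
Varint 4: bytes[10:12] = 85 2F -> value 6021 (2 byte(s))
  byte[12]=0x5F cont=0 payload=0x5F=95: acc |= 95<<0 -> acc=95 shift=7 [end]
Varint 5: bytes[12:13] = 5F -> value 95 (1 byte(s))

Answer: 10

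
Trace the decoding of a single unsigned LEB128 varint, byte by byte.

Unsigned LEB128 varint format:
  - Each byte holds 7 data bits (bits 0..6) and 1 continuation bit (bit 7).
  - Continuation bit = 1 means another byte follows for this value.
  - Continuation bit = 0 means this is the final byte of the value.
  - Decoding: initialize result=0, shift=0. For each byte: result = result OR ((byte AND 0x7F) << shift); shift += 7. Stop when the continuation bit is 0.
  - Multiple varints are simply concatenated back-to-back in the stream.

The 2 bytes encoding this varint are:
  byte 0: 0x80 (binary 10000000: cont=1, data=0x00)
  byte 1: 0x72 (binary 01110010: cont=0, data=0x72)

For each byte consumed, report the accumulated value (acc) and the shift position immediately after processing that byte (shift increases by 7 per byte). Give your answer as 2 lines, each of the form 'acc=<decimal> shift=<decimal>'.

Answer: acc=0 shift=7
acc=14592 shift=14

Derivation:
byte 0=0x80: payload=0x00=0, contrib = 0<<0 = 0; acc -> 0, shift -> 7
byte 1=0x72: payload=0x72=114, contrib = 114<<7 = 14592; acc -> 14592, shift -> 14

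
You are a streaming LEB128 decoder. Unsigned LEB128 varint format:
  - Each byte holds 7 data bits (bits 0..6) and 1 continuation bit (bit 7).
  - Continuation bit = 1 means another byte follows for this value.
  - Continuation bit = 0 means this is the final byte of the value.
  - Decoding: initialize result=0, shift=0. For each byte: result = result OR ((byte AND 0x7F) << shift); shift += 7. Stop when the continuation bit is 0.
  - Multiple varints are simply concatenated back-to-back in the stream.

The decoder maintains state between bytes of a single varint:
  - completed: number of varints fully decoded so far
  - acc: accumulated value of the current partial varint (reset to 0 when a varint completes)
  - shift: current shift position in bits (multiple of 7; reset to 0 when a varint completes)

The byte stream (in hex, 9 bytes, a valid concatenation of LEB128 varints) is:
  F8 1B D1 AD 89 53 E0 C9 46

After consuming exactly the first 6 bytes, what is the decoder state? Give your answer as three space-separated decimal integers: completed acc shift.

byte[0]=0xF8 cont=1 payload=0x78: acc |= 120<<0 -> completed=0 acc=120 shift=7
byte[1]=0x1B cont=0 payload=0x1B: varint #1 complete (value=3576); reset -> completed=1 acc=0 shift=0
byte[2]=0xD1 cont=1 payload=0x51: acc |= 81<<0 -> completed=1 acc=81 shift=7
byte[3]=0xAD cont=1 payload=0x2D: acc |= 45<<7 -> completed=1 acc=5841 shift=14
byte[4]=0x89 cont=1 payload=0x09: acc |= 9<<14 -> completed=1 acc=153297 shift=21
byte[5]=0x53 cont=0 payload=0x53: varint #2 complete (value=174216913); reset -> completed=2 acc=0 shift=0

Answer: 2 0 0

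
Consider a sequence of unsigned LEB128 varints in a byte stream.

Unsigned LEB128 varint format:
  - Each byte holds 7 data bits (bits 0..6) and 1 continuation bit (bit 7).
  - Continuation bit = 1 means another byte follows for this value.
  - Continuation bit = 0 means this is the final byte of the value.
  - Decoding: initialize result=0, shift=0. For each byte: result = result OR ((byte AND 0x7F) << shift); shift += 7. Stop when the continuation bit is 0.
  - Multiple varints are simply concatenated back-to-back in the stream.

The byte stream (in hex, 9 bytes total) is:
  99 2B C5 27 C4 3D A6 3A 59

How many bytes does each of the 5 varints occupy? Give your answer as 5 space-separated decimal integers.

  byte[0]=0x99 cont=1 payload=0x19=25: acc |= 25<<0 -> acc=25 shift=7
  byte[1]=0x2B cont=0 payload=0x2B=43: acc |= 43<<7 -> acc=5529 shift=14 [end]
Varint 1: bytes[0:2] = 99 2B -> value 5529 (2 byte(s))
  byte[2]=0xC5 cont=1 payload=0x45=69: acc |= 69<<0 -> acc=69 shift=7
  byte[3]=0x27 cont=0 payload=0x27=39: acc |= 39<<7 -> acc=5061 shift=14 [end]
Varint 2: bytes[2:4] = C5 27 -> value 5061 (2 byte(s))
  byte[4]=0xC4 cont=1 payload=0x44=68: acc |= 68<<0 -> acc=68 shift=7
  byte[5]=0x3D cont=0 payload=0x3D=61: acc |= 61<<7 -> acc=7876 shift=14 [end]
Varint 3: bytes[4:6] = C4 3D -> value 7876 (2 byte(s))
  byte[6]=0xA6 cont=1 payload=0x26=38: acc |= 38<<0 -> acc=38 shift=7
  byte[7]=0x3A cont=0 payload=0x3A=58: acc |= 58<<7 -> acc=7462 shift=14 [end]
Varint 4: bytes[6:8] = A6 3A -> value 7462 (2 byte(s))
  byte[8]=0x59 cont=0 payload=0x59=89: acc |= 89<<0 -> acc=89 shift=7 [end]
Varint 5: bytes[8:9] = 59 -> value 89 (1 byte(s))

Answer: 2 2 2 2 1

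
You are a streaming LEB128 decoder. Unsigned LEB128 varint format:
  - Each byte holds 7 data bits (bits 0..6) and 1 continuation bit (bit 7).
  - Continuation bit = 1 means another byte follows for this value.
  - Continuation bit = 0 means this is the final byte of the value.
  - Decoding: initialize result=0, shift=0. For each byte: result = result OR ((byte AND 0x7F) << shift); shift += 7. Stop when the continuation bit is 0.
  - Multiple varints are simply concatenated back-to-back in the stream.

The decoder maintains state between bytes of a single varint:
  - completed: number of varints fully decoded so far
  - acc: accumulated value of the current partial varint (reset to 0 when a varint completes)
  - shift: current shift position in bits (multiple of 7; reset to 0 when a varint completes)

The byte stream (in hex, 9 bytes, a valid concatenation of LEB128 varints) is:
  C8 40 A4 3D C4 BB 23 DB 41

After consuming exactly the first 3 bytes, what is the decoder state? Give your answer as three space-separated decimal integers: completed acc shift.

byte[0]=0xC8 cont=1 payload=0x48: acc |= 72<<0 -> completed=0 acc=72 shift=7
byte[1]=0x40 cont=0 payload=0x40: varint #1 complete (value=8264); reset -> completed=1 acc=0 shift=0
byte[2]=0xA4 cont=1 payload=0x24: acc |= 36<<0 -> completed=1 acc=36 shift=7

Answer: 1 36 7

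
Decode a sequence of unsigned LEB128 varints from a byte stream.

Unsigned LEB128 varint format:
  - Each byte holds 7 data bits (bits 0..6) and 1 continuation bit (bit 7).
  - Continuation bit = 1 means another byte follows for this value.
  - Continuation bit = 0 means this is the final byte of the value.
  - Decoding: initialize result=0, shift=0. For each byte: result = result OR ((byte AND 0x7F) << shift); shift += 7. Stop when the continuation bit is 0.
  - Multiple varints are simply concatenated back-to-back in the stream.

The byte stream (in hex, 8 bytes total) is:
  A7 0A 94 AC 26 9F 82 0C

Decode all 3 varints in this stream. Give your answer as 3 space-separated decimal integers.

Answer: 1319 628244 196895

Derivation:
  byte[0]=0xA7 cont=1 payload=0x27=39: acc |= 39<<0 -> acc=39 shift=7
  byte[1]=0x0A cont=0 payload=0x0A=10: acc |= 10<<7 -> acc=1319 shift=14 [end]
Varint 1: bytes[0:2] = A7 0A -> value 1319 (2 byte(s))
  byte[2]=0x94 cont=1 payload=0x14=20: acc |= 20<<0 -> acc=20 shift=7
  byte[3]=0xAC cont=1 payload=0x2C=44: acc |= 44<<7 -> acc=5652 shift=14
  byte[4]=0x26 cont=0 payload=0x26=38: acc |= 38<<14 -> acc=628244 shift=21 [end]
Varint 2: bytes[2:5] = 94 AC 26 -> value 628244 (3 byte(s))
  byte[5]=0x9F cont=1 payload=0x1F=31: acc |= 31<<0 -> acc=31 shift=7
  byte[6]=0x82 cont=1 payload=0x02=2: acc |= 2<<7 -> acc=287 shift=14
  byte[7]=0x0C cont=0 payload=0x0C=12: acc |= 12<<14 -> acc=196895 shift=21 [end]
Varint 3: bytes[5:8] = 9F 82 0C -> value 196895 (3 byte(s))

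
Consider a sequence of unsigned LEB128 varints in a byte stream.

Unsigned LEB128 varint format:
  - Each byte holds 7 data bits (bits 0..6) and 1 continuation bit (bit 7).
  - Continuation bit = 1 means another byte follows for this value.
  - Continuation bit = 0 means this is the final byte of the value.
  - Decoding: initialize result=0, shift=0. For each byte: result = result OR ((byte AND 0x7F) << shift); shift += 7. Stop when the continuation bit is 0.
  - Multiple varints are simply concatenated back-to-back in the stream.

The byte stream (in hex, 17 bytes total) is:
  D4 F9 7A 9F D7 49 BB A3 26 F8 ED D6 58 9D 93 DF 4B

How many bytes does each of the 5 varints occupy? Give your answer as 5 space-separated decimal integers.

Answer: 3 3 3 4 4

Derivation:
  byte[0]=0xD4 cont=1 payload=0x54=84: acc |= 84<<0 -> acc=84 shift=7
  byte[1]=0xF9 cont=1 payload=0x79=121: acc |= 121<<7 -> acc=15572 shift=14
  byte[2]=0x7A cont=0 payload=0x7A=122: acc |= 122<<14 -> acc=2014420 shift=21 [end]
Varint 1: bytes[0:3] = D4 F9 7A -> value 2014420 (3 byte(s))
  byte[3]=0x9F cont=1 payload=0x1F=31: acc |= 31<<0 -> acc=31 shift=7
  byte[4]=0xD7 cont=1 payload=0x57=87: acc |= 87<<7 -> acc=11167 shift=14
  byte[5]=0x49 cont=0 payload=0x49=73: acc |= 73<<14 -> acc=1207199 shift=21 [end]
Varint 2: bytes[3:6] = 9F D7 49 -> value 1207199 (3 byte(s))
  byte[6]=0xBB cont=1 payload=0x3B=59: acc |= 59<<0 -> acc=59 shift=7
  byte[7]=0xA3 cont=1 payload=0x23=35: acc |= 35<<7 -> acc=4539 shift=14
  byte[8]=0x26 cont=0 payload=0x26=38: acc |= 38<<14 -> acc=627131 shift=21 [end]
Varint 3: bytes[6:9] = BB A3 26 -> value 627131 (3 byte(s))
  byte[9]=0xF8 cont=1 payload=0x78=120: acc |= 120<<0 -> acc=120 shift=7
  byte[10]=0xED cont=1 payload=0x6D=109: acc |= 109<<7 -> acc=14072 shift=14
  byte[11]=0xD6 cont=1 payload=0x56=86: acc |= 86<<14 -> acc=1423096 shift=21
  byte[12]=0x58 cont=0 payload=0x58=88: acc |= 88<<21 -> acc=185972472 shift=28 [end]
Varint 4: bytes[9:13] = F8 ED D6 58 -> value 185972472 (4 byte(s))
  byte[13]=0x9D cont=1 payload=0x1D=29: acc |= 29<<0 -> acc=29 shift=7
  byte[14]=0x93 cont=1 payload=0x13=19: acc |= 19<<7 -> acc=2461 shift=14
  byte[15]=0xDF cont=1 payload=0x5F=95: acc |= 95<<14 -> acc=1558941 shift=21
  byte[16]=0x4B cont=0 payload=0x4B=75: acc |= 75<<21 -> acc=158845341 shift=28 [end]
Varint 5: bytes[13:17] = 9D 93 DF 4B -> value 158845341 (4 byte(s))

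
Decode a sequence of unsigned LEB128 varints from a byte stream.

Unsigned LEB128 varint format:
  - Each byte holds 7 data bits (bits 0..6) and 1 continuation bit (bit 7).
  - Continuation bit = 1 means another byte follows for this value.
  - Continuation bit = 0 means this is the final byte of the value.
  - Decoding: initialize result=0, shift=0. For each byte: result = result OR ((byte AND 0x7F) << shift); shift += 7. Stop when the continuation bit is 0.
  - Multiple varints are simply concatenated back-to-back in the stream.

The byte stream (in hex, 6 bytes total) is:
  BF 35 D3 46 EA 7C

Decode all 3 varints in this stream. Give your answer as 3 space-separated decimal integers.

  byte[0]=0xBF cont=1 payload=0x3F=63: acc |= 63<<0 -> acc=63 shift=7
  byte[1]=0x35 cont=0 payload=0x35=53: acc |= 53<<7 -> acc=6847 shift=14 [end]
Varint 1: bytes[0:2] = BF 35 -> value 6847 (2 byte(s))
  byte[2]=0xD3 cont=1 payload=0x53=83: acc |= 83<<0 -> acc=83 shift=7
  byte[3]=0x46 cont=0 payload=0x46=70: acc |= 70<<7 -> acc=9043 shift=14 [end]
Varint 2: bytes[2:4] = D3 46 -> value 9043 (2 byte(s))
  byte[4]=0xEA cont=1 payload=0x6A=106: acc |= 106<<0 -> acc=106 shift=7
  byte[5]=0x7C cont=0 payload=0x7C=124: acc |= 124<<7 -> acc=15978 shift=14 [end]
Varint 3: bytes[4:6] = EA 7C -> value 15978 (2 byte(s))

Answer: 6847 9043 15978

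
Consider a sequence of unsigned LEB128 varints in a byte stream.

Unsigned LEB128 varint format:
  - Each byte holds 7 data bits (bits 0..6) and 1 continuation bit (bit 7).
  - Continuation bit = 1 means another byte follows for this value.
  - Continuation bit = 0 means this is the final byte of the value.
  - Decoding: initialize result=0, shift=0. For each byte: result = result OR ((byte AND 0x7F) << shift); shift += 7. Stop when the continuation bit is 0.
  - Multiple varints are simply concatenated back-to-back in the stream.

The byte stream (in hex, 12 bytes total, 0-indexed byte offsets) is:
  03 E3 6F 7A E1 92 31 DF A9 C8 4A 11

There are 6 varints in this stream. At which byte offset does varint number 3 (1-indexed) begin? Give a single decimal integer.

Answer: 3

Derivation:
  byte[0]=0x03 cont=0 payload=0x03=3: acc |= 3<<0 -> acc=3 shift=7 [end]
Varint 1: bytes[0:1] = 03 -> value 3 (1 byte(s))
  byte[1]=0xE3 cont=1 payload=0x63=99: acc |= 99<<0 -> acc=99 shift=7
  byte[2]=0x6F cont=0 payload=0x6F=111: acc |= 111<<7 -> acc=14307 shift=14 [end]
Varint 2: bytes[1:3] = E3 6F -> value 14307 (2 byte(s))
  byte[3]=0x7A cont=0 payload=0x7A=122: acc |= 122<<0 -> acc=122 shift=7 [end]
Varint 3: bytes[3:4] = 7A -> value 122 (1 byte(s))
  byte[4]=0xE1 cont=1 payload=0x61=97: acc |= 97<<0 -> acc=97 shift=7
  byte[5]=0x92 cont=1 payload=0x12=18: acc |= 18<<7 -> acc=2401 shift=14
  byte[6]=0x31 cont=0 payload=0x31=49: acc |= 49<<14 -> acc=805217 shift=21 [end]
Varint 4: bytes[4:7] = E1 92 31 -> value 805217 (3 byte(s))
  byte[7]=0xDF cont=1 payload=0x5F=95: acc |= 95<<0 -> acc=95 shift=7
  byte[8]=0xA9 cont=1 payload=0x29=41: acc |= 41<<7 -> acc=5343 shift=14
  byte[9]=0xC8 cont=1 payload=0x48=72: acc |= 72<<14 -> acc=1184991 shift=21
  byte[10]=0x4A cont=0 payload=0x4A=74: acc |= 74<<21 -> acc=156374239 shift=28 [end]
Varint 5: bytes[7:11] = DF A9 C8 4A -> value 156374239 (4 byte(s))
  byte[11]=0x11 cont=0 payload=0x11=17: acc |= 17<<0 -> acc=17 shift=7 [end]
Varint 6: bytes[11:12] = 11 -> value 17 (1 byte(s))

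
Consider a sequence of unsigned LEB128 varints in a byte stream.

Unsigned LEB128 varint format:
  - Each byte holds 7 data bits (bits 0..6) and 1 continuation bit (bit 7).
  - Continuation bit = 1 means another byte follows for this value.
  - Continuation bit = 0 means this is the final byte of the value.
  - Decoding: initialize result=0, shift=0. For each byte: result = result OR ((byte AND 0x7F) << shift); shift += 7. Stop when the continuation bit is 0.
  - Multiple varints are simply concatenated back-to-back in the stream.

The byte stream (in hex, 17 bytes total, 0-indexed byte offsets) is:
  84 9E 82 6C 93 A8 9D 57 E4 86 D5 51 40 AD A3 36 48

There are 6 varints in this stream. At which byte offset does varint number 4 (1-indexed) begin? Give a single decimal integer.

  byte[0]=0x84 cont=1 payload=0x04=4: acc |= 4<<0 -> acc=4 shift=7
  byte[1]=0x9E cont=1 payload=0x1E=30: acc |= 30<<7 -> acc=3844 shift=14
  byte[2]=0x82 cont=1 payload=0x02=2: acc |= 2<<14 -> acc=36612 shift=21
  byte[3]=0x6C cont=0 payload=0x6C=108: acc |= 108<<21 -> acc=226529028 shift=28 [end]
Varint 1: bytes[0:4] = 84 9E 82 6C -> value 226529028 (4 byte(s))
  byte[4]=0x93 cont=1 payload=0x13=19: acc |= 19<<0 -> acc=19 shift=7
  byte[5]=0xA8 cont=1 payload=0x28=40: acc |= 40<<7 -> acc=5139 shift=14
  byte[6]=0x9D cont=1 payload=0x1D=29: acc |= 29<<14 -> acc=480275 shift=21
  byte[7]=0x57 cont=0 payload=0x57=87: acc |= 87<<21 -> acc=182932499 shift=28 [end]
Varint 2: bytes[4:8] = 93 A8 9D 57 -> value 182932499 (4 byte(s))
  byte[8]=0xE4 cont=1 payload=0x64=100: acc |= 100<<0 -> acc=100 shift=7
  byte[9]=0x86 cont=1 payload=0x06=6: acc |= 6<<7 -> acc=868 shift=14
  byte[10]=0xD5 cont=1 payload=0x55=85: acc |= 85<<14 -> acc=1393508 shift=21
  byte[11]=0x51 cont=0 payload=0x51=81: acc |= 81<<21 -> acc=171262820 shift=28 [end]
Varint 3: bytes[8:12] = E4 86 D5 51 -> value 171262820 (4 byte(s))
  byte[12]=0x40 cont=0 payload=0x40=64: acc |= 64<<0 -> acc=64 shift=7 [end]
Varint 4: bytes[12:13] = 40 -> value 64 (1 byte(s))
  byte[13]=0xAD cont=1 payload=0x2D=45: acc |= 45<<0 -> acc=45 shift=7
  byte[14]=0xA3 cont=1 payload=0x23=35: acc |= 35<<7 -> acc=4525 shift=14
  byte[15]=0x36 cont=0 payload=0x36=54: acc |= 54<<14 -> acc=889261 shift=21 [end]
Varint 5: bytes[13:16] = AD A3 36 -> value 889261 (3 byte(s))
  byte[16]=0x48 cont=0 payload=0x48=72: acc |= 72<<0 -> acc=72 shift=7 [end]
Varint 6: bytes[16:17] = 48 -> value 72 (1 byte(s))

Answer: 12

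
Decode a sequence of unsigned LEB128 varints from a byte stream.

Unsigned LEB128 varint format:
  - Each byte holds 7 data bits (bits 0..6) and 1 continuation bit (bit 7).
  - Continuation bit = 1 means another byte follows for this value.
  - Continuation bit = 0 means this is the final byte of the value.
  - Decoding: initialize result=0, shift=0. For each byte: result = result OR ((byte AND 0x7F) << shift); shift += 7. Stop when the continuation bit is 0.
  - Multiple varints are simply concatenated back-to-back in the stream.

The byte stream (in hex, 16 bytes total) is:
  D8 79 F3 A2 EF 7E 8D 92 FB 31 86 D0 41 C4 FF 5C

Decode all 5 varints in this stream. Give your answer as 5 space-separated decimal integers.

  byte[0]=0xD8 cont=1 payload=0x58=88: acc |= 88<<0 -> acc=88 shift=7
  byte[1]=0x79 cont=0 payload=0x79=121: acc |= 121<<7 -> acc=15576 shift=14 [end]
Varint 1: bytes[0:2] = D8 79 -> value 15576 (2 byte(s))
  byte[2]=0xF3 cont=1 payload=0x73=115: acc |= 115<<0 -> acc=115 shift=7
  byte[3]=0xA2 cont=1 payload=0x22=34: acc |= 34<<7 -> acc=4467 shift=14
  byte[4]=0xEF cont=1 payload=0x6F=111: acc |= 111<<14 -> acc=1823091 shift=21
  byte[5]=0x7E cont=0 payload=0x7E=126: acc |= 126<<21 -> acc=266064243 shift=28 [end]
Varint 2: bytes[2:6] = F3 A2 EF 7E -> value 266064243 (4 byte(s))
  byte[6]=0x8D cont=1 payload=0x0D=13: acc |= 13<<0 -> acc=13 shift=7
  byte[7]=0x92 cont=1 payload=0x12=18: acc |= 18<<7 -> acc=2317 shift=14
  byte[8]=0xFB cont=1 payload=0x7B=123: acc |= 123<<14 -> acc=2017549 shift=21
  byte[9]=0x31 cont=0 payload=0x31=49: acc |= 49<<21 -> acc=104777997 shift=28 [end]
Varint 3: bytes[6:10] = 8D 92 FB 31 -> value 104777997 (4 byte(s))
  byte[10]=0x86 cont=1 payload=0x06=6: acc |= 6<<0 -> acc=6 shift=7
  byte[11]=0xD0 cont=1 payload=0x50=80: acc |= 80<<7 -> acc=10246 shift=14
  byte[12]=0x41 cont=0 payload=0x41=65: acc |= 65<<14 -> acc=1075206 shift=21 [end]
Varint 4: bytes[10:13] = 86 D0 41 -> value 1075206 (3 byte(s))
  byte[13]=0xC4 cont=1 payload=0x44=68: acc |= 68<<0 -> acc=68 shift=7
  byte[14]=0xFF cont=1 payload=0x7F=127: acc |= 127<<7 -> acc=16324 shift=14
  byte[15]=0x5C cont=0 payload=0x5C=92: acc |= 92<<14 -> acc=1523652 shift=21 [end]
Varint 5: bytes[13:16] = C4 FF 5C -> value 1523652 (3 byte(s))

Answer: 15576 266064243 104777997 1075206 1523652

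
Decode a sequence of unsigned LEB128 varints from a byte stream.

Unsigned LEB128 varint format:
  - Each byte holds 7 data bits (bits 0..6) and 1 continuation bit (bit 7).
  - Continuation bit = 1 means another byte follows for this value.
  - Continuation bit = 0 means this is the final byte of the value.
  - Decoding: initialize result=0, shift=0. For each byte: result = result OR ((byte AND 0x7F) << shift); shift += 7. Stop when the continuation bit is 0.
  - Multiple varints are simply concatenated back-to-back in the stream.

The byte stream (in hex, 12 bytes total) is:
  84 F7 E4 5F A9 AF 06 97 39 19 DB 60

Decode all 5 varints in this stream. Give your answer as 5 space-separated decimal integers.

  byte[0]=0x84 cont=1 payload=0x04=4: acc |= 4<<0 -> acc=4 shift=7
  byte[1]=0xF7 cont=1 payload=0x77=119: acc |= 119<<7 -> acc=15236 shift=14
  byte[2]=0xE4 cont=1 payload=0x64=100: acc |= 100<<14 -> acc=1653636 shift=21
  byte[3]=0x5F cont=0 payload=0x5F=95: acc |= 95<<21 -> acc=200883076 shift=28 [end]
Varint 1: bytes[0:4] = 84 F7 E4 5F -> value 200883076 (4 byte(s))
  byte[4]=0xA9 cont=1 payload=0x29=41: acc |= 41<<0 -> acc=41 shift=7
  byte[5]=0xAF cont=1 payload=0x2F=47: acc |= 47<<7 -> acc=6057 shift=14
  byte[6]=0x06 cont=0 payload=0x06=6: acc |= 6<<14 -> acc=104361 shift=21 [end]
Varint 2: bytes[4:7] = A9 AF 06 -> value 104361 (3 byte(s))
  byte[7]=0x97 cont=1 payload=0x17=23: acc |= 23<<0 -> acc=23 shift=7
  byte[8]=0x39 cont=0 payload=0x39=57: acc |= 57<<7 -> acc=7319 shift=14 [end]
Varint 3: bytes[7:9] = 97 39 -> value 7319 (2 byte(s))
  byte[9]=0x19 cont=0 payload=0x19=25: acc |= 25<<0 -> acc=25 shift=7 [end]
Varint 4: bytes[9:10] = 19 -> value 25 (1 byte(s))
  byte[10]=0xDB cont=1 payload=0x5B=91: acc |= 91<<0 -> acc=91 shift=7
  byte[11]=0x60 cont=0 payload=0x60=96: acc |= 96<<7 -> acc=12379 shift=14 [end]
Varint 5: bytes[10:12] = DB 60 -> value 12379 (2 byte(s))

Answer: 200883076 104361 7319 25 12379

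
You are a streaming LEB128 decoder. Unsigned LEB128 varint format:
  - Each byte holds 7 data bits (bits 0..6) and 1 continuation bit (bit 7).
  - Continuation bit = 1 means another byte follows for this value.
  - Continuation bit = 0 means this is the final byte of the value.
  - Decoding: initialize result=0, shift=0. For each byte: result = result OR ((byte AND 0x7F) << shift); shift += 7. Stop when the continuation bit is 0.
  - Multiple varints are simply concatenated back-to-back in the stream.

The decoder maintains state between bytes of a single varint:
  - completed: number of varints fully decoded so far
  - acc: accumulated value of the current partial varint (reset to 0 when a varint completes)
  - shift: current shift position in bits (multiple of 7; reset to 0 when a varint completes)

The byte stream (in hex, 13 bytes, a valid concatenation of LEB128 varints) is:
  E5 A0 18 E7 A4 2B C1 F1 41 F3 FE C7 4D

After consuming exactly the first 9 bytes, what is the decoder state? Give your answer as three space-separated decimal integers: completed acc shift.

byte[0]=0xE5 cont=1 payload=0x65: acc |= 101<<0 -> completed=0 acc=101 shift=7
byte[1]=0xA0 cont=1 payload=0x20: acc |= 32<<7 -> completed=0 acc=4197 shift=14
byte[2]=0x18 cont=0 payload=0x18: varint #1 complete (value=397413); reset -> completed=1 acc=0 shift=0
byte[3]=0xE7 cont=1 payload=0x67: acc |= 103<<0 -> completed=1 acc=103 shift=7
byte[4]=0xA4 cont=1 payload=0x24: acc |= 36<<7 -> completed=1 acc=4711 shift=14
byte[5]=0x2B cont=0 payload=0x2B: varint #2 complete (value=709223); reset -> completed=2 acc=0 shift=0
byte[6]=0xC1 cont=1 payload=0x41: acc |= 65<<0 -> completed=2 acc=65 shift=7
byte[7]=0xF1 cont=1 payload=0x71: acc |= 113<<7 -> completed=2 acc=14529 shift=14
byte[8]=0x41 cont=0 payload=0x41: varint #3 complete (value=1079489); reset -> completed=3 acc=0 shift=0

Answer: 3 0 0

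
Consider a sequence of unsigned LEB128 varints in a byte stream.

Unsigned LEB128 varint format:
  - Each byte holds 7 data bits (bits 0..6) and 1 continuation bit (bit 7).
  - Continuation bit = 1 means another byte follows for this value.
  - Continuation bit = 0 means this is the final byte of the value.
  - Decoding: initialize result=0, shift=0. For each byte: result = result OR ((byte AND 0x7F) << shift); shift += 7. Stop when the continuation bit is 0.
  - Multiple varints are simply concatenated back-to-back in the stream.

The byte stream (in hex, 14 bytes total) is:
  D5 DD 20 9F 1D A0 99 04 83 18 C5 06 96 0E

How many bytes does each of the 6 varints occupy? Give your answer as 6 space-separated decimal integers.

  byte[0]=0xD5 cont=1 payload=0x55=85: acc |= 85<<0 -> acc=85 shift=7
  byte[1]=0xDD cont=1 payload=0x5D=93: acc |= 93<<7 -> acc=11989 shift=14
  byte[2]=0x20 cont=0 payload=0x20=32: acc |= 32<<14 -> acc=536277 shift=21 [end]
Varint 1: bytes[0:3] = D5 DD 20 -> value 536277 (3 byte(s))
  byte[3]=0x9F cont=1 payload=0x1F=31: acc |= 31<<0 -> acc=31 shift=7
  byte[4]=0x1D cont=0 payload=0x1D=29: acc |= 29<<7 -> acc=3743 shift=14 [end]
Varint 2: bytes[3:5] = 9F 1D -> value 3743 (2 byte(s))
  byte[5]=0xA0 cont=1 payload=0x20=32: acc |= 32<<0 -> acc=32 shift=7
  byte[6]=0x99 cont=1 payload=0x19=25: acc |= 25<<7 -> acc=3232 shift=14
  byte[7]=0x04 cont=0 payload=0x04=4: acc |= 4<<14 -> acc=68768 shift=21 [end]
Varint 3: bytes[5:8] = A0 99 04 -> value 68768 (3 byte(s))
  byte[8]=0x83 cont=1 payload=0x03=3: acc |= 3<<0 -> acc=3 shift=7
  byte[9]=0x18 cont=0 payload=0x18=24: acc |= 24<<7 -> acc=3075 shift=14 [end]
Varint 4: bytes[8:10] = 83 18 -> value 3075 (2 byte(s))
  byte[10]=0xC5 cont=1 payload=0x45=69: acc |= 69<<0 -> acc=69 shift=7
  byte[11]=0x06 cont=0 payload=0x06=6: acc |= 6<<7 -> acc=837 shift=14 [end]
Varint 5: bytes[10:12] = C5 06 -> value 837 (2 byte(s))
  byte[12]=0x96 cont=1 payload=0x16=22: acc |= 22<<0 -> acc=22 shift=7
  byte[13]=0x0E cont=0 payload=0x0E=14: acc |= 14<<7 -> acc=1814 shift=14 [end]
Varint 6: bytes[12:14] = 96 0E -> value 1814 (2 byte(s))

Answer: 3 2 3 2 2 2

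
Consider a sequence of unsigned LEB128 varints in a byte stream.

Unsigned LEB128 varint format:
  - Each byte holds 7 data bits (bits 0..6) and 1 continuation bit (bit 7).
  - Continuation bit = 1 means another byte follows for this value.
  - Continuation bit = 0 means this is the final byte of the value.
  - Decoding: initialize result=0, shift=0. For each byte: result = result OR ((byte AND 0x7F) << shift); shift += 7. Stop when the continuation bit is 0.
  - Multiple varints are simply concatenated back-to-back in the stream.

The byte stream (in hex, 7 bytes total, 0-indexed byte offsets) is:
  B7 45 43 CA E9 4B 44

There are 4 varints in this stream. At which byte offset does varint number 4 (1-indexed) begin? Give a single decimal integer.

  byte[0]=0xB7 cont=1 payload=0x37=55: acc |= 55<<0 -> acc=55 shift=7
  byte[1]=0x45 cont=0 payload=0x45=69: acc |= 69<<7 -> acc=8887 shift=14 [end]
Varint 1: bytes[0:2] = B7 45 -> value 8887 (2 byte(s))
  byte[2]=0x43 cont=0 payload=0x43=67: acc |= 67<<0 -> acc=67 shift=7 [end]
Varint 2: bytes[2:3] = 43 -> value 67 (1 byte(s))
  byte[3]=0xCA cont=1 payload=0x4A=74: acc |= 74<<0 -> acc=74 shift=7
  byte[4]=0xE9 cont=1 payload=0x69=105: acc |= 105<<7 -> acc=13514 shift=14
  byte[5]=0x4B cont=0 payload=0x4B=75: acc |= 75<<14 -> acc=1242314 shift=21 [end]
Varint 3: bytes[3:6] = CA E9 4B -> value 1242314 (3 byte(s))
  byte[6]=0x44 cont=0 payload=0x44=68: acc |= 68<<0 -> acc=68 shift=7 [end]
Varint 4: bytes[6:7] = 44 -> value 68 (1 byte(s))

Answer: 6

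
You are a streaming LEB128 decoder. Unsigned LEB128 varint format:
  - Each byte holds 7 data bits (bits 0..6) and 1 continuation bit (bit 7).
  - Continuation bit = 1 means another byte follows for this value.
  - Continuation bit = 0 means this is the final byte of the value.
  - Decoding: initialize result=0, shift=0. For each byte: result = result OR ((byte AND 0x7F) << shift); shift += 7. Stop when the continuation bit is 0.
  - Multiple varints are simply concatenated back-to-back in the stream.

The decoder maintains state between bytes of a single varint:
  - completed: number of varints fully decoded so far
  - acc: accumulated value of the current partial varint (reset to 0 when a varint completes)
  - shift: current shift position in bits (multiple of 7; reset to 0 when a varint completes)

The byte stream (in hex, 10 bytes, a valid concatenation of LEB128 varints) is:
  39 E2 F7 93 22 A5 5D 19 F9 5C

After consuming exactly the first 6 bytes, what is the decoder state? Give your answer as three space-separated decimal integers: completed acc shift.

byte[0]=0x39 cont=0 payload=0x39: varint #1 complete (value=57); reset -> completed=1 acc=0 shift=0
byte[1]=0xE2 cont=1 payload=0x62: acc |= 98<<0 -> completed=1 acc=98 shift=7
byte[2]=0xF7 cont=1 payload=0x77: acc |= 119<<7 -> completed=1 acc=15330 shift=14
byte[3]=0x93 cont=1 payload=0x13: acc |= 19<<14 -> completed=1 acc=326626 shift=21
byte[4]=0x22 cont=0 payload=0x22: varint #2 complete (value=71629794); reset -> completed=2 acc=0 shift=0
byte[5]=0xA5 cont=1 payload=0x25: acc |= 37<<0 -> completed=2 acc=37 shift=7

Answer: 2 37 7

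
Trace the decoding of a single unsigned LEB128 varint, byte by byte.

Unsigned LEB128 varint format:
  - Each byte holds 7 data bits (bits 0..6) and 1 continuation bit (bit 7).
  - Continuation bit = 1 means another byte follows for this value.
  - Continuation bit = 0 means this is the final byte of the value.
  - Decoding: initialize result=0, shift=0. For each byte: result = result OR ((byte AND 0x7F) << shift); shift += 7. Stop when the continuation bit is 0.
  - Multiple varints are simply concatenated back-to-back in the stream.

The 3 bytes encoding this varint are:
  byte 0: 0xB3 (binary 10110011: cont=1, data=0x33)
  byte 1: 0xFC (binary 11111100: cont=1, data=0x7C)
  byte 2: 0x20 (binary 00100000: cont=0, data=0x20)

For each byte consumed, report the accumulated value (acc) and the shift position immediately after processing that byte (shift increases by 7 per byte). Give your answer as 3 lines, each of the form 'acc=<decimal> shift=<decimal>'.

Answer: acc=51 shift=7
acc=15923 shift=14
acc=540211 shift=21

Derivation:
byte 0=0xB3: payload=0x33=51, contrib = 51<<0 = 51; acc -> 51, shift -> 7
byte 1=0xFC: payload=0x7C=124, contrib = 124<<7 = 15872; acc -> 15923, shift -> 14
byte 2=0x20: payload=0x20=32, contrib = 32<<14 = 524288; acc -> 540211, shift -> 21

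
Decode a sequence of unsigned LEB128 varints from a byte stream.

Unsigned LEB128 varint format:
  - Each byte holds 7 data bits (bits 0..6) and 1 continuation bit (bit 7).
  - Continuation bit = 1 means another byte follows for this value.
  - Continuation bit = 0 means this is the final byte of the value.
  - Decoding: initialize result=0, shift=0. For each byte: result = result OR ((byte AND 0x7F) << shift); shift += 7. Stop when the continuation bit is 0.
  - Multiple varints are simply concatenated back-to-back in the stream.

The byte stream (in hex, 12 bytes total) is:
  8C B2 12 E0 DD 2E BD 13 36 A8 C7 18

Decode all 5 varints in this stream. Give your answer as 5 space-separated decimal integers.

Answer: 301324 765664 2493 54 402344

Derivation:
  byte[0]=0x8C cont=1 payload=0x0C=12: acc |= 12<<0 -> acc=12 shift=7
  byte[1]=0xB2 cont=1 payload=0x32=50: acc |= 50<<7 -> acc=6412 shift=14
  byte[2]=0x12 cont=0 payload=0x12=18: acc |= 18<<14 -> acc=301324 shift=21 [end]
Varint 1: bytes[0:3] = 8C B2 12 -> value 301324 (3 byte(s))
  byte[3]=0xE0 cont=1 payload=0x60=96: acc |= 96<<0 -> acc=96 shift=7
  byte[4]=0xDD cont=1 payload=0x5D=93: acc |= 93<<7 -> acc=12000 shift=14
  byte[5]=0x2E cont=0 payload=0x2E=46: acc |= 46<<14 -> acc=765664 shift=21 [end]
Varint 2: bytes[3:6] = E0 DD 2E -> value 765664 (3 byte(s))
  byte[6]=0xBD cont=1 payload=0x3D=61: acc |= 61<<0 -> acc=61 shift=7
  byte[7]=0x13 cont=0 payload=0x13=19: acc |= 19<<7 -> acc=2493 shift=14 [end]
Varint 3: bytes[6:8] = BD 13 -> value 2493 (2 byte(s))
  byte[8]=0x36 cont=0 payload=0x36=54: acc |= 54<<0 -> acc=54 shift=7 [end]
Varint 4: bytes[8:9] = 36 -> value 54 (1 byte(s))
  byte[9]=0xA8 cont=1 payload=0x28=40: acc |= 40<<0 -> acc=40 shift=7
  byte[10]=0xC7 cont=1 payload=0x47=71: acc |= 71<<7 -> acc=9128 shift=14
  byte[11]=0x18 cont=0 payload=0x18=24: acc |= 24<<14 -> acc=402344 shift=21 [end]
Varint 5: bytes[9:12] = A8 C7 18 -> value 402344 (3 byte(s))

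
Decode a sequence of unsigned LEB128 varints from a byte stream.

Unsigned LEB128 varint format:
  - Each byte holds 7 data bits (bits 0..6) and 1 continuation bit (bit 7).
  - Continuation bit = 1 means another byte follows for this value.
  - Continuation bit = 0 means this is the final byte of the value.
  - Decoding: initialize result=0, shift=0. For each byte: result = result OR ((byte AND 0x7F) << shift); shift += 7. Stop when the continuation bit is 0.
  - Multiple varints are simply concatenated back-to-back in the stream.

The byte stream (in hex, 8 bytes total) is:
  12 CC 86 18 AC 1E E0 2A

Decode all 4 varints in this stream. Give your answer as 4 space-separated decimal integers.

Answer: 18 394060 3884 5472

Derivation:
  byte[0]=0x12 cont=0 payload=0x12=18: acc |= 18<<0 -> acc=18 shift=7 [end]
Varint 1: bytes[0:1] = 12 -> value 18 (1 byte(s))
  byte[1]=0xCC cont=1 payload=0x4C=76: acc |= 76<<0 -> acc=76 shift=7
  byte[2]=0x86 cont=1 payload=0x06=6: acc |= 6<<7 -> acc=844 shift=14
  byte[3]=0x18 cont=0 payload=0x18=24: acc |= 24<<14 -> acc=394060 shift=21 [end]
Varint 2: bytes[1:4] = CC 86 18 -> value 394060 (3 byte(s))
  byte[4]=0xAC cont=1 payload=0x2C=44: acc |= 44<<0 -> acc=44 shift=7
  byte[5]=0x1E cont=0 payload=0x1E=30: acc |= 30<<7 -> acc=3884 shift=14 [end]
Varint 3: bytes[4:6] = AC 1E -> value 3884 (2 byte(s))
  byte[6]=0xE0 cont=1 payload=0x60=96: acc |= 96<<0 -> acc=96 shift=7
  byte[7]=0x2A cont=0 payload=0x2A=42: acc |= 42<<7 -> acc=5472 shift=14 [end]
Varint 4: bytes[6:8] = E0 2A -> value 5472 (2 byte(s))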